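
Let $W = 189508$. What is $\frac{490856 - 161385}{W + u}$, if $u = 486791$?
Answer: $\frac{329471}{676299} \approx 0.48717$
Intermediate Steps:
$\frac{490856 - 161385}{W + u} = \frac{490856 - 161385}{189508 + 486791} = \frac{329471}{676299}$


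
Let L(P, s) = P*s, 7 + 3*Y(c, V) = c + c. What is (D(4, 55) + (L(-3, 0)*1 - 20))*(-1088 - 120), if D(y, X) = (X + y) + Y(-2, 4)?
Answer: -128048/3 ≈ -42683.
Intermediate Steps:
Y(c, V) = -7/3 + 2*c/3 (Y(c, V) = -7/3 + (c + c)/3 = -7/3 + (2*c)/3 = -7/3 + 2*c/3)
D(y, X) = -11/3 + X + y (D(y, X) = (X + y) + (-7/3 + (⅔)*(-2)) = (X + y) + (-7/3 - 4/3) = (X + y) - 11/3 = -11/3 + X + y)
(D(4, 55) + (L(-3, 0)*1 - 20))*(-1088 - 120) = ((-11/3 + 55 + 4) + (-3*0*1 - 20))*(-1088 - 120) = (166/3 + (0*1 - 20))*(-1208) = (166/3 + (0 - 20))*(-1208) = (166/3 - 20)*(-1208) = (106/3)*(-1208) = -128048/3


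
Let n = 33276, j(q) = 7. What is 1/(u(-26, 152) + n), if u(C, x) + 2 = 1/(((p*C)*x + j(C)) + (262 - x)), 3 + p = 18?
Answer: 59163/1968589661 ≈ 3.0053e-5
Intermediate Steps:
p = 15 (p = -3 + 18 = 15)
u(C, x) = -2 + 1/(269 - x + 15*C*x) (u(C, x) = -2 + 1/(((15*C)*x + 7) + (262 - x)) = -2 + 1/((15*C*x + 7) + (262 - x)) = -2 + 1/((7 + 15*C*x) + (262 - x)) = -2 + 1/(269 - x + 15*C*x))
1/(u(-26, 152) + n) = 1/((-537 + 2*152 - 30*(-26)*152)/(269 - 1*152 + 15*(-26)*152) + 33276) = 1/((-537 + 304 + 118560)/(269 - 152 - 59280) + 33276) = 1/(118327/(-59163) + 33276) = 1/(-1/59163*118327 + 33276) = 1/(-118327/59163 + 33276) = 1/(1968589661/59163) = 59163/1968589661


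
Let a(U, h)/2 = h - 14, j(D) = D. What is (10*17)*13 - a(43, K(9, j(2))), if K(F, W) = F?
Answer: 2220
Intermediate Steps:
a(U, h) = -28 + 2*h (a(U, h) = 2*(h - 14) = 2*(-14 + h) = -28 + 2*h)
(10*17)*13 - a(43, K(9, j(2))) = (10*17)*13 - (-28 + 2*9) = 170*13 - (-28 + 18) = 2210 - 1*(-10) = 2210 + 10 = 2220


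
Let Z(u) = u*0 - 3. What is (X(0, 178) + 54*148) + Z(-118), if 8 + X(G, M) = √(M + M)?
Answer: 7981 + 2*√89 ≈ 7999.9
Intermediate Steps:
X(G, M) = -8 + √2*√M (X(G, M) = -8 + √(M + M) = -8 + √(2*M) = -8 + √2*√M)
Z(u) = -3 (Z(u) = 0 - 3 = -3)
(X(0, 178) + 54*148) + Z(-118) = ((-8 + √2*√178) + 54*148) - 3 = ((-8 + 2*√89) + 7992) - 3 = (7984 + 2*√89) - 3 = 7981 + 2*√89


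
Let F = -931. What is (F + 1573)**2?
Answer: 412164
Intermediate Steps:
(F + 1573)**2 = (-931 + 1573)**2 = 642**2 = 412164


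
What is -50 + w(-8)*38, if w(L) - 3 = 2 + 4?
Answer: 292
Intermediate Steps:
w(L) = 9 (w(L) = 3 + (2 + 4) = 3 + 6 = 9)
-50 + w(-8)*38 = -50 + 9*38 = -50 + 342 = 292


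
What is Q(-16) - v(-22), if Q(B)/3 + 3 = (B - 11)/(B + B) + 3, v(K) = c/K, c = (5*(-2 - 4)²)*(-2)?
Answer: -4869/352 ≈ -13.832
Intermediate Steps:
c = -360 (c = (5*(-6)²)*(-2) = (5*36)*(-2) = 180*(-2) = -360)
v(K) = -360/K
Q(B) = 3*(-11 + B)/(2*B) (Q(B) = -9 + 3*((B - 11)/(B + B) + 3) = -9 + 3*((-11 + B)/((2*B)) + 3) = -9 + 3*((-11 + B)*(1/(2*B)) + 3) = -9 + 3*((-11 + B)/(2*B) + 3) = -9 + 3*(3 + (-11 + B)/(2*B)) = -9 + (9 + 3*(-11 + B)/(2*B)) = 3*(-11 + B)/(2*B))
Q(-16) - v(-22) = (3/2)*(-11 - 16)/(-16) - (-360)/(-22) = (3/2)*(-1/16)*(-27) - (-360)*(-1)/22 = 81/32 - 1*180/11 = 81/32 - 180/11 = -4869/352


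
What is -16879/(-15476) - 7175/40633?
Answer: 574804107/628836308 ≈ 0.91408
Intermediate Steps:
-16879/(-15476) - 7175/40633 = -16879*(-1/15476) - 7175*1/40633 = 16879/15476 - 7175/40633 = 574804107/628836308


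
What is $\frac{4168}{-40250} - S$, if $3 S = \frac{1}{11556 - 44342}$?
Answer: $- \frac{204957947}{1979454750} \approx -0.10354$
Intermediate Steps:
$S = - \frac{1}{98358}$ ($S = \frac{1}{3 \left(11556 - 44342\right)} = \frac{1}{3 \left(-32786\right)} = \frac{1}{3} \left(- \frac{1}{32786}\right) = - \frac{1}{98358} \approx -1.0167 \cdot 10^{-5}$)
$\frac{4168}{-40250} - S = \frac{4168}{-40250} - - \frac{1}{98358} = 4168 \left(- \frac{1}{40250}\right) + \frac{1}{98358} = - \frac{2084}{20125} + \frac{1}{98358} = - \frac{204957947}{1979454750}$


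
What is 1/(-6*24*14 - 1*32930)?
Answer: -1/34946 ≈ -2.8616e-5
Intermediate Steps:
1/(-6*24*14 - 1*32930) = 1/(-144*14 - 32930) = 1/(-2016 - 32930) = 1/(-34946) = -1/34946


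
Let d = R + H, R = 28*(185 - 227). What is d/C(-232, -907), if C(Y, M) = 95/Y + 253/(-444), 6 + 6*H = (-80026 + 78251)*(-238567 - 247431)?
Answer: -3702448253296/25219 ≈ -1.4681e+8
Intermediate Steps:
R = -1176 (R = 28*(-42) = -1176)
H = 431323222/3 (H = -1 + ((-80026 + 78251)*(-238567 - 247431))/6 = -1 + (-1775*(-485998))/6 = -1 + (1/6)*862646450 = -1 + 431323225/3 = 431323222/3 ≈ 1.4377e+8)
C(Y, M) = -253/444 + 95/Y (C(Y, M) = 95/Y + 253*(-1/444) = 95/Y - 253/444 = -253/444 + 95/Y)
d = 431319694/3 (d = -1176 + 431323222/3 = 431319694/3 ≈ 1.4377e+8)
d/C(-232, -907) = 431319694/(3*(-253/444 + 95/(-232))) = 431319694/(3*(-253/444 + 95*(-1/232))) = 431319694/(3*(-253/444 - 95/232)) = 431319694/(3*(-25219/25752)) = (431319694/3)*(-25752/25219) = -3702448253296/25219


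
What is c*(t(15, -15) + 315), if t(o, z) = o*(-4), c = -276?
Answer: -70380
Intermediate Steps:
t(o, z) = -4*o
c*(t(15, -15) + 315) = -276*(-4*15 + 315) = -276*(-60 + 315) = -276*255 = -70380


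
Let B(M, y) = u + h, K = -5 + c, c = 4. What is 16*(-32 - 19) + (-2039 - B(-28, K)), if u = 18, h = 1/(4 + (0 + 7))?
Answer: -31604/11 ≈ -2873.1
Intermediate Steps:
h = 1/11 (h = 1/(4 + 7) = 1/11 ≈ 0.090909)
K = -1 (K = -5 + 4 = -1)
B(M, y) = 199/11 (B(M, y) = 18 + 1/11 = 199/11)
16*(-32 - 19) + (-2039 - B(-28, K)) = 16*(-32 - 19) + (-2039 - 1*199/11) = 16*(-51) + (-2039 - 199/11) = -816 - 22628/11 = -31604/11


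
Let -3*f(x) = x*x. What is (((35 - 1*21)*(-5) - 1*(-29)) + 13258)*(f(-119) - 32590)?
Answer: -1479392027/3 ≈ -4.9313e+8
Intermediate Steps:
f(x) = -x**2/3 (f(x) = -x*x/3 = -x**2/3)
(((35 - 1*21)*(-5) - 1*(-29)) + 13258)*(f(-119) - 32590) = (((35 - 1*21)*(-5) - 1*(-29)) + 13258)*(-1/3*(-119)**2 - 32590) = (((35 - 21)*(-5) + 29) + 13258)*(-1/3*14161 - 32590) = ((14*(-5) + 29) + 13258)*(-14161/3 - 32590) = ((-70 + 29) + 13258)*(-111931/3) = (-41 + 13258)*(-111931/3) = 13217*(-111931/3) = -1479392027/3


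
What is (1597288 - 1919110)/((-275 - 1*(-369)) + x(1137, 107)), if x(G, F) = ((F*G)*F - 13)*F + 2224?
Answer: -53637/232145803 ≈ -0.00023105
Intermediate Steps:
x(G, F) = 2224 + F*(-13 + G*F**2) (x(G, F) = (G*F**2 - 13)*F + 2224 = (-13 + G*F**2)*F + 2224 = F*(-13 + G*F**2) + 2224 = 2224 + F*(-13 + G*F**2))
(1597288 - 1919110)/((-275 - 1*(-369)) + x(1137, 107)) = (1597288 - 1919110)/((-275 - 1*(-369)) + (2224 - 13*107 + 1137*107**3)) = -321822/((-275 + 369) + (2224 - 1391 + 1137*1225043)) = -321822/(94 + (2224 - 1391 + 1392873891)) = -321822/(94 + 1392874724) = -321822/1392874818 = -321822*1/1392874818 = -53637/232145803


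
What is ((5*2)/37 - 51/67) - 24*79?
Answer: -4701401/2479 ≈ -1896.5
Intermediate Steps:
((5*2)/37 - 51/67) - 24*79 = (10*(1/37) - 51*1/67) - 1896 = (10/37 - 51/67) - 1896 = -1217/2479 - 1896 = -4701401/2479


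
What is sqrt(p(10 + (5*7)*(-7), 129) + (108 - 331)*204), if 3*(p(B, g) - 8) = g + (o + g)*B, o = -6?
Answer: 14*I*sqrt(281) ≈ 234.68*I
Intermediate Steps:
p(B, g) = 8 + g/3 + B*(-6 + g)/3 (p(B, g) = 8 + (g + (-6 + g)*B)/3 = 8 + (g + B*(-6 + g))/3 = 8 + (g/3 + B*(-6 + g)/3) = 8 + g/3 + B*(-6 + g)/3)
sqrt(p(10 + (5*7)*(-7), 129) + (108 - 331)*204) = sqrt((8 - 2*(10 + (5*7)*(-7)) + (1/3)*129 + (1/3)*(10 + (5*7)*(-7))*129) + (108 - 331)*204) = sqrt((8 - 2*(10 + 35*(-7)) + 43 + (1/3)*(10 + 35*(-7))*129) - 223*204) = sqrt((8 - 2*(10 - 245) + 43 + (1/3)*(10 - 245)*129) - 45492) = sqrt((8 - 2*(-235) + 43 + (1/3)*(-235)*129) - 45492) = sqrt((8 + 470 + 43 - 10105) - 45492) = sqrt(-9584 - 45492) = sqrt(-55076) = 14*I*sqrt(281)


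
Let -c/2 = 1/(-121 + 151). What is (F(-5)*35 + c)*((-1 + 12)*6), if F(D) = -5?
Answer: -57772/5 ≈ -11554.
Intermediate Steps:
c = -1/15 (c = -2/(-121 + 151) = -2/30 = -2*1/30 = -1/15 ≈ -0.066667)
(F(-5)*35 + c)*((-1 + 12)*6) = (-5*35 - 1/15)*((-1 + 12)*6) = (-175 - 1/15)*(11*6) = -2626/15*66 = -57772/5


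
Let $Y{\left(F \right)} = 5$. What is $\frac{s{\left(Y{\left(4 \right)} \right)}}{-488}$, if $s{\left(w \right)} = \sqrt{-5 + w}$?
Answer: $0$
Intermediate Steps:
$\frac{s{\left(Y{\left(4 \right)} \right)}}{-488} = \frac{\sqrt{-5 + 5}}{-488} = \sqrt{0} \left(- \frac{1}{488}\right) = 0 \left(- \frac{1}{488}\right) = 0$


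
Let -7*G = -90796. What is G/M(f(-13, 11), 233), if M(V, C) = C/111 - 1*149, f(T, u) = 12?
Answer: -5039178/57071 ≈ -88.297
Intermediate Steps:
M(V, C) = -149 + C/111 (M(V, C) = C*(1/111) - 149 = C/111 - 149 = -149 + C/111)
G = 90796/7 (G = -⅐*(-90796) = 90796/7 ≈ 12971.)
G/M(f(-13, 11), 233) = 90796/(7*(-149 + (1/111)*233)) = 90796/(7*(-149 + 233/111)) = 90796/(7*(-16306/111)) = (90796/7)*(-111/16306) = -5039178/57071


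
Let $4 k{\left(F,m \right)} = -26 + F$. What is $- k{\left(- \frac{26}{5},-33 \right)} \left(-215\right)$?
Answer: $-1677$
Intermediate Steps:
$k{\left(F,m \right)} = - \frac{13}{2} + \frac{F}{4}$ ($k{\left(F,m \right)} = \frac{-26 + F}{4} = - \frac{13}{2} + \frac{F}{4}$)
$- k{\left(- \frac{26}{5},-33 \right)} \left(-215\right) = - (- \frac{13}{2} + \frac{\left(-26\right) \frac{1}{5}}{4}) \left(-215\right) = - (- \frac{13}{2} + \frac{1}{4} \left(- \frac{26}{5}\right)) \left(-215\right) = - (- \frac{13}{2} - \frac{13}{10}) \left(-215\right) = \left(-1\right) \left(- \frac{39}{5}\right) \left(-215\right) = \frac{39}{5} \left(-215\right) = -1677$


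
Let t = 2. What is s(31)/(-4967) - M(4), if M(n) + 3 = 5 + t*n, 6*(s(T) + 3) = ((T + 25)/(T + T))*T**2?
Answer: -149435/14901 ≈ -10.029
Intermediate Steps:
s(T) = -3 + T*(25 + T)/12 (s(T) = -3 + (((T + 25)/(T + T))*T**2)/6 = -3 + (((25 + T)/((2*T)))*T**2)/6 = -3 + (((25 + T)*(1/(2*T)))*T**2)/6 = -3 + (((25 + T)/(2*T))*T**2)/6 = -3 + (T*(25 + T)/2)/6 = -3 + T*(25 + T)/12)
M(n) = 2 + 2*n (M(n) = -3 + (5 + 2*n) = 2 + 2*n)
s(31)/(-4967) - M(4) = (-3 + (1/12)*31**2 + (25/12)*31)/(-4967) - (2 + 2*4) = (-3 + (1/12)*961 + 775/12)*(-1/4967) - (2 + 8) = (-3 + 961/12 + 775/12)*(-1/4967) - 1*10 = (425/3)*(-1/4967) - 10 = -425/14901 - 10 = -149435/14901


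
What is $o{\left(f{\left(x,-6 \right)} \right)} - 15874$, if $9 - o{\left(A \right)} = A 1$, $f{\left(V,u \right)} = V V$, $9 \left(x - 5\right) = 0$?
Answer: $-15890$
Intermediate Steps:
$x = 5$ ($x = 5 + \frac{1}{9} \cdot 0 = 5 + 0 = 5$)
$f{\left(V,u \right)} = V^{2}$
$o{\left(A \right)} = 9 - A$ ($o{\left(A \right)} = 9 - A 1 = 9 - A$)
$o{\left(f{\left(x,-6 \right)} \right)} - 15874 = \left(9 - 5^{2}\right) - 15874 = \left(9 - 25\right) - 15874 = -16 - 15874 = -15890$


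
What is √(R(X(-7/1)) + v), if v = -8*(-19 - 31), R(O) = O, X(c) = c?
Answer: √393 ≈ 19.824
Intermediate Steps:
v = 400 (v = -8*(-50) = 400)
√(R(X(-7/1)) + v) = √(-7/1 + 400) = √(-7*1 + 400) = √(-7 + 400) = √393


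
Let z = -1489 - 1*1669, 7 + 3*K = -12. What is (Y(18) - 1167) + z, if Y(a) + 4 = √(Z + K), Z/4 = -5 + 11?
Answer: -4329 + √159/3 ≈ -4324.8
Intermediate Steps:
Z = 24 (Z = 4*(-5 + 11) = 4*6 = 24)
K = -19/3 (K = -7/3 + (⅓)*(-12) = -7/3 - 4 = -19/3 ≈ -6.3333)
z = -3158 (z = -1489 - 1669 = -3158)
Y(a) = -4 + √159/3 (Y(a) = -4 + √(24 - 19/3) = -4 + √(53/3) = -4 + √159/3)
(Y(18) - 1167) + z = ((-4 + √159/3) - 1167) - 3158 = (-1171 + √159/3) - 3158 = -4329 + √159/3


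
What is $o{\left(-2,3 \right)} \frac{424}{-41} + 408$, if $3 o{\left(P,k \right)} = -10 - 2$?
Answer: $\frac{18424}{41} \approx 449.37$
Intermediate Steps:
$o{\left(P,k \right)} = -4$ ($o{\left(P,k \right)} = \frac{-10 - 2}{3} = \frac{1}{3} \left(-12\right) = -4$)
$o{\left(-2,3 \right)} \frac{424}{-41} + 408 = - 4 \frac{424}{-41} + 408 = - 4 \cdot 424 \left(- \frac{1}{41}\right) + 408 = \left(-4\right) \left(- \frac{424}{41}\right) + 408 = \frac{1696}{41} + 408 = \frac{18424}{41}$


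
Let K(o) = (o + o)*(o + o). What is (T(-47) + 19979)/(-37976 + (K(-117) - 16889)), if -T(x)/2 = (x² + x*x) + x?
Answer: -11237/109 ≈ -103.09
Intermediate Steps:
T(x) = -4*x² - 2*x (T(x) = -2*((x² + x*x) + x) = -2*((x² + x²) + x) = -2*(2*x² + x) = -2*(x + 2*x²) = -4*x² - 2*x)
K(o) = 4*o² (K(o) = (2*o)*(2*o) = 4*o²)
(T(-47) + 19979)/(-37976 + (K(-117) - 16889)) = (-2*(-47)*(1 + 2*(-47)) + 19979)/(-37976 + (4*(-117)² - 16889)) = (-2*(-47)*(1 - 94) + 19979)/(-37976 + (4*13689 - 16889)) = (-2*(-47)*(-93) + 19979)/(-37976 + (54756 - 16889)) = (-8742 + 19979)/(-37976 + 37867) = 11237/(-109) = 11237*(-1/109) = -11237/109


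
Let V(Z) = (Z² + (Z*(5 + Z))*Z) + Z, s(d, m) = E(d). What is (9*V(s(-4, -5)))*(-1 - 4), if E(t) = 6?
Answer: -19710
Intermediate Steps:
s(d, m) = 6
V(Z) = Z + Z² + Z²*(5 + Z) (V(Z) = (Z² + Z²*(5 + Z)) + Z = Z + Z² + Z²*(5 + Z))
(9*V(s(-4, -5)))*(-1 - 4) = (9*(6*(1 + 6² + 6*6)))*(-1 - 4) = (9*(6*(1 + 36 + 36)))*(-5) = (9*(6*73))*(-5) = (9*438)*(-5) = 3942*(-5) = -19710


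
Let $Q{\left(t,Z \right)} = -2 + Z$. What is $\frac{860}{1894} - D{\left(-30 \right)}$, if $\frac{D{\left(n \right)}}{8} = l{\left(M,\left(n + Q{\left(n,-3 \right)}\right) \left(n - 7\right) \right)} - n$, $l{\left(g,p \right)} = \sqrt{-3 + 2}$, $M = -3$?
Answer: $- \frac{226850}{947} - 8 i \approx -239.55 - 8.0 i$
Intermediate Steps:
$l{\left(g,p \right)} = i$ ($l{\left(g,p \right)} = \sqrt{-1} = i$)
$D{\left(n \right)} = - 8 n + 8 i$ ($D{\left(n \right)} = 8 \left(i - n\right) = - 8 n + 8 i$)
$\frac{860}{1894} - D{\left(-30 \right)} = \frac{860}{1894} - \left(\left(-8\right) \left(-30\right) + 8 i\right) = 860 \cdot \frac{1}{1894} - \left(240 + 8 i\right) = \frac{430}{947} - \left(240 + 8 i\right) = - \frac{226850}{947} - 8 i$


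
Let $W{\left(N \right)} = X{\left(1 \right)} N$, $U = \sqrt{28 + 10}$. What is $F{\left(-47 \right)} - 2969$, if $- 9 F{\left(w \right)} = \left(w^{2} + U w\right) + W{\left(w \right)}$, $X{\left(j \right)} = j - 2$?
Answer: $- \frac{9659}{3} + \frac{47 \sqrt{38}}{9} \approx -3187.5$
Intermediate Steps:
$X{\left(j \right)} = -2 + j$
$U = \sqrt{38} \approx 6.1644$
$W{\left(N \right)} = - N$ ($W{\left(N \right)} = \left(-2 + 1\right) N = - N$)
$F{\left(w \right)} = - \frac{w^{2}}{9} + \frac{w}{9} - \frac{w \sqrt{38}}{9}$ ($F{\left(w \right)} = - \frac{\left(w^{2} + \sqrt{38} w\right) - w}{9} = - \frac{\left(w^{2} + w \sqrt{38}\right) - w}{9} = - \frac{w^{2} - w + w \sqrt{38}}{9} = - \frac{w^{2}}{9} + \frac{w}{9} - \frac{w \sqrt{38}}{9}$)
$F{\left(-47 \right)} - 2969 = \frac{1}{9} \left(-47\right) \left(1 - -47 - \sqrt{38}\right) - 2969 = \frac{1}{9} \left(-47\right) \left(1 + 47 - \sqrt{38}\right) - 2969 = \frac{1}{9} \left(-47\right) \left(48 - \sqrt{38}\right) - 2969 = \left(- \frac{752}{3} + \frac{47 \sqrt{38}}{9}\right) - 2969 = - \frac{9659}{3} + \frac{47 \sqrt{38}}{9}$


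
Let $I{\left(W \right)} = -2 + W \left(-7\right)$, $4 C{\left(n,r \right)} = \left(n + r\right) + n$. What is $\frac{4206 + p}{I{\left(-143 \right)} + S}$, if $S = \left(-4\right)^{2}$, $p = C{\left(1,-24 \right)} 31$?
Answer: $\frac{1153}{290} \approx 3.9759$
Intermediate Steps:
$C{\left(n,r \right)} = \frac{n}{2} + \frac{r}{4}$ ($C{\left(n,r \right)} = \frac{\left(n + r\right) + n}{4} = \frac{r + 2 n}{4} = \frac{n}{2} + \frac{r}{4}$)
$I{\left(W \right)} = -2 - 7 W$
$p = - \frac{341}{2}$ ($p = \left(\frac{1}{2} \cdot 1 + \frac{1}{4} \left(-24\right)\right) 31 = \left(\frac{1}{2} - 6\right) 31 = \left(- \frac{11}{2}\right) 31 = - \frac{341}{2} \approx -170.5$)
$S = 16$
$\frac{4206 + p}{I{\left(-143 \right)} + S} = \frac{4206 - \frac{341}{2}}{\left(-2 - -1001\right) + 16} = \frac{8071}{2 \left(\left(-2 + 1001\right) + 16\right)} = \frac{8071}{2 \left(999 + 16\right)} = \frac{8071}{2 \cdot 1015} = \frac{8071}{2} \cdot \frac{1}{1015} = \frac{1153}{290}$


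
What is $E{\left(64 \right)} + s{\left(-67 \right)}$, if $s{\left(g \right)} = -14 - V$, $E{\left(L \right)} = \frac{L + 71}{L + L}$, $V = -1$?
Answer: $- \frac{1529}{128} \approx -11.945$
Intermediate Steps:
$E{\left(L \right)} = \frac{71 + L}{2 L}$
$s{\left(g \right)} = -13$ ($s{\left(g \right)} = -14 - -1 = -14 + 1 = -13$)
$E{\left(64 \right)} + s{\left(-67 \right)} = \frac{71 + 64}{2 \cdot 64} - 13 = \frac{1}{2} \cdot \frac{1}{64} \cdot 135 - 13 = \frac{135}{128} - 13 = - \frac{1529}{128}$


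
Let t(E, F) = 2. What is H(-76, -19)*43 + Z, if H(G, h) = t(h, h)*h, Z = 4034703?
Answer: 4033069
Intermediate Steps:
H(G, h) = 2*h
H(-76, -19)*43 + Z = (2*(-19))*43 + 4034703 = -38*43 + 4034703 = -1634 + 4034703 = 4033069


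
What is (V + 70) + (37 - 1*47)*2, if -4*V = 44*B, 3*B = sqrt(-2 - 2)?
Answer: 50 - 22*I/3 ≈ 50.0 - 7.3333*I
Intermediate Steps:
B = 2*I/3 (B = sqrt(-2 - 2)/3 = sqrt(-4)/3 = (2*I)/3 = 2*I/3 ≈ 0.66667*I)
V = -22*I/3 (V = -11*2*I/3 = -22*I/3 ≈ -7.3333*I)
(V + 70) + (37 - 1*47)*2 = (-22*I/3 + 70) + (37 - 1*47)*2 = (70 - 22*I/3) + (37 - 47)*2 = (70 - 22*I/3) - 10*2 = (70 - 22*I/3) - 20 = 50 - 22*I/3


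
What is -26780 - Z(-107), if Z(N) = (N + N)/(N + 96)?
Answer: -294794/11 ≈ -26799.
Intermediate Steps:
Z(N) = 2*N/(96 + N) (Z(N) = (2*N)/(96 + N) = 2*N/(96 + N))
-26780 - Z(-107) = -26780 - 2*(-107)/(96 - 107) = -26780 - 2*(-107)/(-11) = -26780 - 2*(-107)*(-1)/11 = -26780 - 1*214/11 = -26780 - 214/11 = -294794/11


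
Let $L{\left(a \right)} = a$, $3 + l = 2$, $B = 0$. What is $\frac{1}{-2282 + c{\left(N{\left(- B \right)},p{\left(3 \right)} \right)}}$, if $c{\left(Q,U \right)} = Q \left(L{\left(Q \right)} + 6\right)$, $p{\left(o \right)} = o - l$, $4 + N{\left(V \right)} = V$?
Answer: $- \frac{1}{2290} \approx -0.00043668$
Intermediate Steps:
$l = -1$ ($l = -3 + 2 = -1$)
$N{\left(V \right)} = -4 + V$
$p{\left(o \right)} = 1 + o$ ($p{\left(o \right)} = o - -1 = o + 1 = 1 + o$)
$c{\left(Q,U \right)} = Q \left(6 + Q\right)$ ($c{\left(Q,U \right)} = Q \left(Q + 6\right) = Q \left(6 + Q\right)$)
$\frac{1}{-2282 + c{\left(N{\left(- B \right)},p{\left(3 \right)} \right)}} = \frac{1}{-2282 + \left(-4 - 0\right) \left(6 - 4\right)} = \frac{1}{-2282 + \left(-4 + 0\right) \left(6 + \left(-4 + 0\right)\right)} = \frac{1}{-2282 - 4 \left(6 - 4\right)} = \frac{1}{-2282 - 8} = \frac{1}{-2290} = - \frac{1}{2290}$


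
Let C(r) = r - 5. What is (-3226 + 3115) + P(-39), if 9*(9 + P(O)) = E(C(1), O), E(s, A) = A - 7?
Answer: -1126/9 ≈ -125.11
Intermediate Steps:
C(r) = -5 + r
E(s, A) = -7 + A
P(O) = -88/9 + O/9 (P(O) = -9 + (-7 + O)/9 = -9 + (-7/9 + O/9) = -88/9 + O/9)
(-3226 + 3115) + P(-39) = (-3226 + 3115) + (-88/9 + (⅑)*(-39)) = -111 + (-88/9 - 13/3) = -111 - 127/9 = -1126/9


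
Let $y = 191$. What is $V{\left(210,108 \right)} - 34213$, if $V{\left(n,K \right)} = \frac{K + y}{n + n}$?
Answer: $- \frac{14369161}{420} \approx -34212.0$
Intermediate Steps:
$V{\left(n,K \right)} = \frac{191 + K}{2 n}$ ($V{\left(n,K \right)} = \frac{K + 191}{n + n} = \frac{191 + K}{2 n}$)
$V{\left(210,108 \right)} - 34213 = \frac{191 + 108}{2 \cdot 210} - 34213 = \frac{1}{2} \cdot \frac{1}{210} \cdot 299 - 34213 = \frac{299}{420} - 34213 = - \frac{14369161}{420}$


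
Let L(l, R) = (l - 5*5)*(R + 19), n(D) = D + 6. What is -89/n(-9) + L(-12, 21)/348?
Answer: 737/29 ≈ 25.414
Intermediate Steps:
n(D) = 6 + D
L(l, R) = (-25 + l)*(19 + R) (L(l, R) = (l - 25)*(19 + R) = (-25 + l)*(19 + R))
-89/n(-9) + L(-12, 21)/348 = -89/(6 - 9) + (-475 - 25*21 + 19*(-12) + 21*(-12))/348 = -89/(-3) + (-475 - 525 - 228 - 252)*(1/348) = -89*(-⅓) - 1480*1/348 = 89/3 - 370/87 = 737/29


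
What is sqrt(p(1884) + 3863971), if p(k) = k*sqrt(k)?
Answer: sqrt(3863971 + 3768*sqrt(471)) ≈ 1986.4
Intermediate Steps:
p(k) = k**(3/2)
sqrt(p(1884) + 3863971) = sqrt(1884**(3/2) + 3863971) = sqrt(3768*sqrt(471) + 3863971) = sqrt(3863971 + 3768*sqrt(471))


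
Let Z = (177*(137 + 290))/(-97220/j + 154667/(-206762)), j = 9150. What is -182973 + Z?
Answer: -58284907521501/307380067 ≈ -1.8962e+5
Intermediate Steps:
Z = -2042654522310/307380067 (Z = (177*(137 + 290))/(-97220/9150 + 154667/(-206762)) = (177*427)/(-97220*1/9150 + 154667*(-1/206762)) = 75579/(-9722/915 - 154667/206762) = 75579/(-2151660469/189187230) = 75579*(-189187230/2151660469) = -2042654522310/307380067 ≈ -6645.4)
-182973 + Z = -182973 - 2042654522310/307380067 = -58284907521501/307380067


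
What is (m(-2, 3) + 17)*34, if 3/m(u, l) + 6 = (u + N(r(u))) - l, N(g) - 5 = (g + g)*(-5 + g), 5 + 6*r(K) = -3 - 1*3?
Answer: 200090/343 ≈ 583.35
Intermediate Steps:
r(K) = -11/6 (r(K) = -⅚ + (-3 - 1*3)/6 = -⅚ + (-3 - 3)/6 = -⅚ + (⅙)*(-6) = -⅚ - 1 = -11/6)
N(g) = 5 + 2*g*(-5 + g) (N(g) = 5 + (g + g)*(-5 + g) = 5 + (2*g)*(-5 + g) = 5 + 2*g*(-5 + g))
m(u, l) = 3/(433/18 + u - l) (m(u, l) = 3/(-6 + ((u + (5 - 10*(-11/6) + 2*(-11/6)²)) - l)) = 3/(-6 + ((u + (5 + 55/3 + 2*(121/36))) - l)) = 3/(-6 + ((u + (5 + 55/3 + 121/18)) - l)) = 3/(-6 + ((u + 541/18) - l)) = 3/(-6 + ((541/18 + u) - l)) = 3/(-6 + (541/18 + u - l)) = 3/(433/18 + u - l))
(m(-2, 3) + 17)*34 = (54/(433 - 18*3 + 18*(-2)) + 17)*34 = (54/(433 - 54 - 36) + 17)*34 = (54/343 + 17)*34 = (5885/343)*34 = 200090/343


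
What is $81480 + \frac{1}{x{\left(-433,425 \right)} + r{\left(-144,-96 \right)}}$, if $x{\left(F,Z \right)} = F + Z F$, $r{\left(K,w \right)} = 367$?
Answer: $\frac{14999734679}{184091} \approx 81480.0$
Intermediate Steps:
$x{\left(F,Z \right)} = F + F Z$
$81480 + \frac{1}{x{\left(-433,425 \right)} + r{\left(-144,-96 \right)}} = 81480 + \frac{1}{- 433 \left(1 + 425\right) + 367} = 81480 + \frac{1}{\left(-433\right) 426 + 367} = 81480 + \frac{1}{-184458 + 367} = 81480 + \frac{1}{-184091} = 81480 - \frac{1}{184091} = \frac{14999734679}{184091}$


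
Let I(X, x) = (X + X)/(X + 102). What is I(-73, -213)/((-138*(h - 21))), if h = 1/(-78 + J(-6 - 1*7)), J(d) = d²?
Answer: -6643/3821910 ≈ -0.0017381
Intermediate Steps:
I(X, x) = 2*X/(102 + X) (I(X, x) = (2*X)/(102 + X) = 2*X/(102 + X))
h = 1/91 (h = 1/(-78 + (-6 - 1*7)²) = 1/(-78 + (-6 - 7)²) = 1/(-78 + (-13)²) = 1/(-78 + 169) = 1/91 ≈ 0.010989)
I(-73, -213)/((-138*(h - 21))) = (2*(-73)/(102 - 73))/((-138*(1/91 - 21))) = (2*(-73)/29)/((-138*(-1910/91))) = (2*(-73)*(1/29))/(263580/91) = -146/29*91/263580 = -6643/3821910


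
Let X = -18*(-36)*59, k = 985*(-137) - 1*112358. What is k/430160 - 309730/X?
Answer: -17836043137/2055734640 ≈ -8.6762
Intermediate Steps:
k = -247303 (k = -134945 - 112358 = -247303)
X = 38232 (X = 648*59 = 38232)
k/430160 - 309730/X = -247303/430160 - 309730/38232 = -247303*1/430160 - 309730*1/38232 = -247303/430160 - 154865/19116 = -17836043137/2055734640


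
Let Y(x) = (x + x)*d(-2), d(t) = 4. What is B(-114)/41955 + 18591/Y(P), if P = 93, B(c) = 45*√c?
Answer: 6197/248 + 3*I*√114/2797 ≈ 24.988 + 0.011452*I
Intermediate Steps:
Y(x) = 8*x (Y(x) = (x + x)*4 = (2*x)*4 = 8*x)
B(-114)/41955 + 18591/Y(P) = (45*√(-114))/41955 + 18591/((8*93)) = (45*(I*√114))*(1/41955) + 18591/744 = (45*I*√114)*(1/41955) + 18591*(1/744) = 3*I*√114/2797 + 6197/248 = 6197/248 + 3*I*√114/2797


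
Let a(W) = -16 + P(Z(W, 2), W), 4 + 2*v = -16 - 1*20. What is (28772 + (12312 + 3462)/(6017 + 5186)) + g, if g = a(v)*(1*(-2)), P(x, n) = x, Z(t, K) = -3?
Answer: 322774204/11203 ≈ 28811.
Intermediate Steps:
v = -20 (v = -2 + (-16 - 1*20)/2 = -2 + (-16 - 20)/2 = -2 + (½)*(-36) = -2 - 18 = -20)
a(W) = -19 (a(W) = -16 - 3 = -19)
g = 38 (g = -19*(-2) = 38)
(28772 + (12312 + 3462)/(6017 + 5186)) + g = (28772 + (12312 + 3462)/(6017 + 5186)) + 38 = (28772 + 15774/11203) + 38 = 322348490/11203 + 38 = 322774204/11203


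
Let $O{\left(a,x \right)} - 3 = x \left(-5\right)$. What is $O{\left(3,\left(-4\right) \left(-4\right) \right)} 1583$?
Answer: $-121891$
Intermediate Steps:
$O{\left(a,x \right)} = 3 - 5 x$ ($O{\left(a,x \right)} = 3 + x \left(-5\right) = 3 - 5 x$)
$O{\left(3,\left(-4\right) \left(-4\right) \right)} 1583 = \left(3 - 5 \left(\left(-4\right) \left(-4\right)\right)\right) 1583 = \left(3 - 80\right) 1583 = \left(-77\right) 1583 = -121891$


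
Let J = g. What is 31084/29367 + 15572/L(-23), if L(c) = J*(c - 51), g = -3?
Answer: 77367262/1086579 ≈ 71.203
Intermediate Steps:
J = -3
L(c) = 153 - 3*c (L(c) = -3*(c - 51) = -3*(-51 + c) = 153 - 3*c)
31084/29367 + 15572/L(-23) = 31084/29367 + 15572/(153 - 3*(-23)) = 31084*(1/29367) + 15572/(153 + 69) = 31084/29367 + 15572/222 = 31084/29367 + 15572*(1/222) = 31084/29367 + 7786/111 = 77367262/1086579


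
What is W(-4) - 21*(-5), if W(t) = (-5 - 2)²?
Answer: 154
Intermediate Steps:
W(t) = 49 (W(t) = (-7)² = 49)
W(-4) - 21*(-5) = 49 - 21*(-5) = 49 + 105 = 154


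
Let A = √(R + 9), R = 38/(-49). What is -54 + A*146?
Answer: -54 + 146*√403/7 ≈ 364.70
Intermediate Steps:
R = -38/49 (R = 38*(-1/49) = -38/49 ≈ -0.77551)
A = √403/7 (A = √(-38/49 + 9) = √(403/49) = √403/7 ≈ 2.8678)
-54 + A*146 = -54 + (√403/7)*146 = -54 + 146*√403/7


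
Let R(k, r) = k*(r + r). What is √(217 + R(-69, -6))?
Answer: √1045 ≈ 32.326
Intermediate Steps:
R(k, r) = 2*k*r (R(k, r) = k*(2*r) = 2*k*r)
√(217 + R(-69, -6)) = √(217 + 2*(-69)*(-6)) = √(217 + 828) = √1045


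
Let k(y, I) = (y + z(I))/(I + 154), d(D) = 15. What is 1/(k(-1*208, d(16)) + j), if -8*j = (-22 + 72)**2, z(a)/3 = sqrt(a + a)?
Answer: -11947286/3748230867 - 676*sqrt(30)/3748230867 ≈ -0.0031884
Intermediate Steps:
z(a) = 3*sqrt(2)*sqrt(a) (z(a) = 3*sqrt(a + a) = 3*sqrt(2*a) = 3*(sqrt(2)*sqrt(a)) = 3*sqrt(2)*sqrt(a))
k(y, I) = (y + 3*sqrt(2)*sqrt(I))/(154 + I) (k(y, I) = (y + 3*sqrt(2)*sqrt(I))/(I + 154) = (y + 3*sqrt(2)*sqrt(I))/(154 + I))
j = -625/2 (j = -(-22 + 72)**2/8 = -1/8*50**2 = -1/8*2500 = -625/2 ≈ -312.50)
1/(k(-1*208, d(16)) + j) = 1/((-1*208 + 3*sqrt(2)*sqrt(15))/(154 + 15) - 625/2) = 1/((-208 + 3*sqrt(30))/169 - 625/2) = 1/((-16/13 + 3*sqrt(30)/169) - 625/2) = 1/(-8157/26 + 3*sqrt(30)/169)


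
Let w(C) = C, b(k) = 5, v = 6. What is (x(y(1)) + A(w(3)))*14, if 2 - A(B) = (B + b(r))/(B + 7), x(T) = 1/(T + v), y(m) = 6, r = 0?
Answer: 539/30 ≈ 17.967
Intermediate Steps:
x(T) = 1/(6 + T) (x(T) = 1/(T + 6) = 1/(6 + T))
A(B) = 2 - (5 + B)/(7 + B) (A(B) = 2 - (B + 5)/(B + 7) = 2 - (5 + B)/(7 + B))
(x(y(1)) + A(w(3)))*14 = (1/(6 + 6) + (9 + 3)/(7 + 3))*14 = (1/12 + 12/10)*14 = (1/12 + (⅒)*12)*14 = (1/12 + 6/5)*14 = (77/60)*14 = 539/30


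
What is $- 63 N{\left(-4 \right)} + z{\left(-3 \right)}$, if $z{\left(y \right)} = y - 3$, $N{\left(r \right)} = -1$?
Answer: $57$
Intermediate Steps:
$z{\left(y \right)} = -3 + y$ ($z{\left(y \right)} = y - 3 = -3 + y$)
$- 63 N{\left(-4 \right)} + z{\left(-3 \right)} = \left(-63\right) \left(-1\right) - 6 = 63 - 6 = 57$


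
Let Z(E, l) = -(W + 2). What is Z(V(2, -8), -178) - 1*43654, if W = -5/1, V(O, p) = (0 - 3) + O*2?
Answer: -43651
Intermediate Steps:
V(O, p) = -3 + 2*O
W = -5 (W = -5*1 = -5)
Z(E, l) = 3 (Z(E, l) = -(-5 + 2) = -1*(-3) = 3)
Z(V(2, -8), -178) - 1*43654 = 3 - 1*43654 = 3 - 43654 = -43651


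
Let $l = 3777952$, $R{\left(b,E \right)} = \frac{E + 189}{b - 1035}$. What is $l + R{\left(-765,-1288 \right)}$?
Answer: $\frac{6800314699}{1800} \approx 3.778 \cdot 10^{6}$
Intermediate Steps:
$R{\left(b,E \right)} = \frac{189 + E}{-1035 + b}$
$l + R{\left(-765,-1288 \right)} = 3777952 + \frac{189 - 1288}{-1035 - 765} = 3777952 + \frac{1}{-1800} \left(-1099\right) = 3777952 - - \frac{1099}{1800} = 3777952 + \frac{1099}{1800} = \frac{6800314699}{1800}$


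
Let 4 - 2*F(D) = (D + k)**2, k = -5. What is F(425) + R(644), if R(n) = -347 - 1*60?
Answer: -88605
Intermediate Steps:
R(n) = -407 (R(n) = -347 - 60 = -407)
F(D) = 2 - (-5 + D)**2/2 (F(D) = 2 - (D - 5)**2/2 = 2 - (-5 + D)**2/2)
F(425) + R(644) = (2 - (-5 + 425)**2/2) - 407 = (2 - 1/2*420**2) - 407 = (2 - 1/2*176400) - 407 = (2 - 88200) - 407 = -88198 - 407 = -88605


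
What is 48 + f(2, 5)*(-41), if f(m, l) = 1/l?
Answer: 199/5 ≈ 39.800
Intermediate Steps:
48 + f(2, 5)*(-41) = 48 - 41/5 = 199/5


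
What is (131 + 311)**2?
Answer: 195364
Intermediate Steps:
(131 + 311)**2 = 442**2 = 195364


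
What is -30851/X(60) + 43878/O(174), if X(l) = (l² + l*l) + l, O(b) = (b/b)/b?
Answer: 55428413869/7260 ≈ 7.6348e+6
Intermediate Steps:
O(b) = 1/b
X(l) = l + 2*l² (X(l) = (l² + l²) + l = 2*l² + l = l + 2*l²)
-30851/X(60) + 43878/O(174) = -30851*1/(60*(1 + 2*60)) + 43878/(1/174) = -30851*1/(60*(1 + 120)) + 43878/(1/174) = -30851/(60*121) + 43878*174 = -30851/7260 + 7634772 = 55428413869/7260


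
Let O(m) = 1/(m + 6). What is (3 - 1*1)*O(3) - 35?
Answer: -313/9 ≈ -34.778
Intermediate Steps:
O(m) = 1/(6 + m)
(3 - 1*1)*O(3) - 35 = (3 - 1*1)/(6 + 3) - 35 = (3 - 1)/9 - 35 = 2*(⅑) - 35 = 2/9 - 35 = -313/9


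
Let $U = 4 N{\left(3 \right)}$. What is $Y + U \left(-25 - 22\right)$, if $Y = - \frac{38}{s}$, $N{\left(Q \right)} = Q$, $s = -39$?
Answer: $- \frac{21958}{39} \approx -563.03$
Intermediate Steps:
$Y = \frac{38}{39}$ ($Y = - \frac{38}{-39} = \left(-38\right) \left(- \frac{1}{39}\right) = \frac{38}{39} \approx 0.97436$)
$U = 12$ ($U = 4 \cdot 3 = 12$)
$Y + U \left(-25 - 22\right) = \frac{38}{39} + 12 \left(-25 - 22\right) = \frac{38}{39} + 12 \left(-47\right) = \frac{38}{39} - 564 = - \frac{21958}{39}$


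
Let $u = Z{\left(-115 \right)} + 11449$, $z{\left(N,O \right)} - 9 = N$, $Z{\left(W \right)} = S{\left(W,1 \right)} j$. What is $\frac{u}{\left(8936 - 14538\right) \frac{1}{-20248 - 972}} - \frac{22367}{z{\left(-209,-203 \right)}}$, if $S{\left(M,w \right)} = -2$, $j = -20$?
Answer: $\frac{24442307967}{560200} \approx 43631.0$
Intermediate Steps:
$Z{\left(W \right)} = 40$ ($Z{\left(W \right)} = \left(-2\right) \left(-20\right) = 40$)
$z{\left(N,O \right)} = 9 + N$
$u = 11489$ ($u = 40 + 11449 = 11489$)
$\frac{u}{\left(8936 - 14538\right) \frac{1}{-20248 - 972}} - \frac{22367}{z{\left(-209,-203 \right)}} = \frac{11489}{\left(8936 - 14538\right) \frac{1}{-20248 - 972}} - \frac{22367}{9 - 209} = \frac{11489}{\left(-5602\right) \frac{1}{-21220}} - \frac{22367}{-200} = \frac{11489}{\left(-5602\right) \left(- \frac{1}{21220}\right)} - - \frac{22367}{200} = \frac{11489}{\frac{2801}{10610}} + \frac{22367}{200} = 11489 \cdot \frac{10610}{2801} + \frac{22367}{200} = \frac{121898290}{2801} + \frac{22367}{200} = \frac{24442307967}{560200}$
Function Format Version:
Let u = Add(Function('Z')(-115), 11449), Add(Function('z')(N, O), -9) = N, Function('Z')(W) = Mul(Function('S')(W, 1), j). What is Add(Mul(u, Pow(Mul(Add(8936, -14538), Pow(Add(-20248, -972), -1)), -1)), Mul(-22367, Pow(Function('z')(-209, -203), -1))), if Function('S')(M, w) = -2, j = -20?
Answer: Rational(24442307967, 560200) ≈ 43631.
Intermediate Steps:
Function('Z')(W) = 40 (Function('Z')(W) = Mul(-2, -20) = 40)
Function('z')(N, O) = Add(9, N)
u = 11489 (u = Add(40, 11449) = 11489)
Add(Mul(u, Pow(Mul(Add(8936, -14538), Pow(Add(-20248, -972), -1)), -1)), Mul(-22367, Pow(Function('z')(-209, -203), -1))) = Add(Mul(11489, Pow(Mul(Add(8936, -14538), Pow(Add(-20248, -972), -1)), -1)), Mul(-22367, Pow(Add(9, -209), -1))) = Add(Mul(11489, Pow(Mul(-5602, Pow(-21220, -1)), -1)), Mul(-22367, Pow(-200, -1))) = Add(Mul(11489, Pow(Mul(-5602, Rational(-1, 21220)), -1)), Mul(-22367, Rational(-1, 200))) = Add(Mul(11489, Pow(Rational(2801, 10610), -1)), Rational(22367, 200)) = Add(Mul(11489, Rational(10610, 2801)), Rational(22367, 200)) = Add(Rational(121898290, 2801), Rational(22367, 200)) = Rational(24442307967, 560200)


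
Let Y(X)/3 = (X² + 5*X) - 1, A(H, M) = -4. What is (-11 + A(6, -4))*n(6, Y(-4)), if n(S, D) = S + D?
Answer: 135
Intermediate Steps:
Y(X) = -3 + 3*X² + 15*X (Y(X) = 3*((X² + 5*X) - 1) = 3*(-1 + X² + 5*X) = -3 + 3*X² + 15*X)
n(S, D) = D + S
(-11 + A(6, -4))*n(6, Y(-4)) = (-11 - 4)*((-3 + 3*(-4)² + 15*(-4)) + 6) = -15*((-3 + 3*16 - 60) + 6) = -15*((-3 + 48 - 60) + 6) = -15*(-15 + 6) = -15*(-9) = 135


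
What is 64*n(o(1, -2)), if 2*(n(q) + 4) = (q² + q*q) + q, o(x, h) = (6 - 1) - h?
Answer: 3104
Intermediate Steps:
o(x, h) = 5 - h
n(q) = -4 + q² + q/2 (n(q) = -4 + ((q² + q*q) + q)/2 = -4 + ((q² + q²) + q)/2 = -4 + (2*q² + q)/2 = -4 + (q + 2*q²)/2 = -4 + (q² + q/2) = -4 + q² + q/2)
64*n(o(1, -2)) = 64*(-4 + (5 - 1*(-2))² + (5 - 1*(-2))/2) = 64*(-4 + (5 + 2)² + (5 + 2)/2) = 64*(-4 + 7² + (½)*7) = 64*(-4 + 49 + 7/2) = 64*(97/2) = 3104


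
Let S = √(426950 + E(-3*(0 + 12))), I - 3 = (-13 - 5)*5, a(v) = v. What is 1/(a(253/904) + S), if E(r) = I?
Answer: -228712/348839209399 + 817216*√426863/348839209399 ≈ 0.0015299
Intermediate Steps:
I = -87 (I = 3 + (-13 - 5)*5 = 3 - 18*5 = 3 - 90 = -87)
E(r) = -87
S = √426863 (S = √(426950 - 87) = √426863 ≈ 653.35)
1/(a(253/904) + S) = 1/(253/904 + √426863)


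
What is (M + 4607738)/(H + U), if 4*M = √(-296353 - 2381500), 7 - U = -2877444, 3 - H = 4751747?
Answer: -4607738/1874293 - I*√2677853/7497172 ≈ -2.4584 - 0.00021827*I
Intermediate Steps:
H = -4751744 (H = 3 - 1*4751747 = 3 - 4751747 = -4751744)
U = 2877451 (U = 7 - 1*(-2877444) = 7 + 2877444 = 2877451)
M = I*√2677853/4 (M = √(-296353 - 2381500)/4 = √(-2677853)/4 = (I*√2677853)/4 = I*√2677853/4 ≈ 409.1*I)
(M + 4607738)/(H + U) = (I*√2677853/4 + 4607738)/(-4751744 + 2877451) = (4607738 + I*√2677853/4)/(-1874293) = (4607738 + I*√2677853/4)*(-1/1874293) = -4607738/1874293 - I*√2677853/7497172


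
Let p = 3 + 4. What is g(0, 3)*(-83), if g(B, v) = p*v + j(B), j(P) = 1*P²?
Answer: -1743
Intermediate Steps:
j(P) = P²
p = 7
g(B, v) = B² + 7*v (g(B, v) = 7*v + B² = B² + 7*v)
g(0, 3)*(-83) = (0² + 7*3)*(-83) = (0 + 21)*(-83) = 21*(-83) = -1743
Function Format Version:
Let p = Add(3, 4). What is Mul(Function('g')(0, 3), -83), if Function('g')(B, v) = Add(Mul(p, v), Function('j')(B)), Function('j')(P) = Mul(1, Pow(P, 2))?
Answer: -1743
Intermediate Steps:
Function('j')(P) = Pow(P, 2)
p = 7
Function('g')(B, v) = Add(Pow(B, 2), Mul(7, v)) (Function('g')(B, v) = Add(Mul(7, v), Pow(B, 2)) = Add(Pow(B, 2), Mul(7, v)))
Mul(Function('g')(0, 3), -83) = Mul(Add(Pow(0, 2), Mul(7, 3)), -83) = Mul(Add(0, 21), -83) = Mul(21, -83) = -1743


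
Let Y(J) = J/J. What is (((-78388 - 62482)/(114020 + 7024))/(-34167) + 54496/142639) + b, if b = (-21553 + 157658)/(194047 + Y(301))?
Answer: 632798788143684229/584038530550734336 ≈ 1.0835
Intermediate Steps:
Y(J) = 1
b = 136105/194048 (b = (-21553 + 157658)/(194047 + 1) = 136105/194048 ≈ 0.70140)
(((-78388 - 62482)/(114020 + 7024))/(-34167) + 54496/142639) + b = (((-78388 - 62482)/(114020 + 7024))/(-34167) + 54496/142639) + 136105/194048 = (-140870/121044*(-1/34167) + 54496*(1/142639)) + 136105/194048 = (-140870*1/121044*(-1/34167) + 54496/142639) + 136105/194048 = (-70435/60522*(-1/34167) + 54496/142639) + 136105/194048 = (70435/2067855174 + 54496/142639) + 136105/194048 = 2299997598781/6019526411514 + 136105/194048 = 632798788143684229/584038530550734336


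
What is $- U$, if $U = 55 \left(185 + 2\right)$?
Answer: $-10285$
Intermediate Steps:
$U = 10285$ ($U = 55 \cdot 187 = 10285$)
$- U = \left(-1\right) 10285 = -10285$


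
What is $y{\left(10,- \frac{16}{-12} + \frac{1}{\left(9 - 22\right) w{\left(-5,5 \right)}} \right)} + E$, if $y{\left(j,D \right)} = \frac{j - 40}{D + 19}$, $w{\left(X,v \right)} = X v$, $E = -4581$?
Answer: $- \frac{45430659}{9914} \approx -4582.5$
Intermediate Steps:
$y{\left(j,D \right)} = \frac{-40 + j}{19 + D}$
$y{\left(10,- \frac{16}{-12} + \frac{1}{\left(9 - 22\right) w{\left(-5,5 \right)}} \right)} + E = \frac{-40 + 10}{19 + \left(- \frac{16}{-12} + \frac{1}{\left(9 - 22\right) \left(\left(-5\right) 5\right)}\right)} - 4581 = \frac{1}{19 + \left(\left(-16\right) \left(- \frac{1}{12}\right) + \frac{1}{\left(-13\right) \left(-25\right)}\right)} \left(-30\right) - 4581 = \frac{1}{19 + \left(\frac{4}{3} - - \frac{1}{325}\right)} \left(-30\right) - 4581 = \frac{1}{19 + \left(\frac{4}{3} + \frac{1}{325}\right)} \left(-30\right) - 4581 = \frac{1}{19 + \frac{1303}{975}} \left(-30\right) - 4581 = \frac{1}{\frac{19828}{975}} \left(-30\right) - 4581 = \frac{975}{19828} \left(-30\right) - 4581 = - \frac{14625}{9914} - 4581 = - \frac{45430659}{9914}$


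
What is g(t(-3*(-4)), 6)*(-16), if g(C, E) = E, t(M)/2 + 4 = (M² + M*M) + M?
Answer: -96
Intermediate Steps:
t(M) = -8 + 2*M + 4*M² (t(M) = -8 + 2*((M² + M*M) + M) = -8 + 2*((M² + M²) + M) = -8 + 2*(2*M² + M) = -8 + 2*(M + 2*M²) = -8 + (2*M + 4*M²) = -8 + 2*M + 4*M²)
g(t(-3*(-4)), 6)*(-16) = 6*(-16) = -96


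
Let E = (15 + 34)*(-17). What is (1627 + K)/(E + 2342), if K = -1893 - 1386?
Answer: -1652/1509 ≈ -1.0948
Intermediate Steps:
E = -833 (E = 49*(-17) = -833)
K = -3279
(1627 + K)/(E + 2342) = (1627 - 3279)/(-833 + 2342) = -1652/1509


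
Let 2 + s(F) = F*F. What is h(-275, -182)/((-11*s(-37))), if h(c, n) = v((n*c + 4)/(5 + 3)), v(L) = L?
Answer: -25027/60148 ≈ -0.41609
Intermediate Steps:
s(F) = -2 + F² (s(F) = -2 + F*F = -2 + F²)
h(c, n) = ½ + c*n/8 (h(c, n) = (n*c + 4)/(5 + 3) = (c*n + 4)/8 = (4 + c*n)*(⅛) = ½ + c*n/8)
h(-275, -182)/((-11*s(-37))) = (½ + (⅛)*(-275)*(-182))/((-11*(-2 + (-37)²))) = (½ + 25025/4)/((-11*(-2 + 1369))) = 25027/(4*((-11*1367))) = (25027/4)/(-15037) = (25027/4)*(-1/15037) = -25027/60148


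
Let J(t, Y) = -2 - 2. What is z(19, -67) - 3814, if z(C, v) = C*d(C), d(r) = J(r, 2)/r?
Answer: -3818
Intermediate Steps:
J(t, Y) = -4
d(r) = -4/r
z(C, v) = -4 (z(C, v) = C*(-4/C) = -4)
z(19, -67) - 3814 = -4 - 3814 = -3818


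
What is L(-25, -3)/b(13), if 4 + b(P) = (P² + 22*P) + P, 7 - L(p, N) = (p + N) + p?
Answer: 15/116 ≈ 0.12931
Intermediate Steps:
L(p, N) = 7 - N - 2*p (L(p, N) = 7 - ((p + N) + p) = 7 - ((N + p) + p) = 7 - (N + 2*p) = 7 + (-N - 2*p) = 7 - N - 2*p)
b(P) = -4 + P² + 23*P (b(P) = -4 + ((P² + 22*P) + P) = -4 + (P² + 23*P) = -4 + P² + 23*P)
L(-25, -3)/b(13) = (7 - 1*(-3) - 2*(-25))/(-4 + 13² + 23*13) = (7 + 3 + 50)/(-4 + 169 + 299) = 60/464 = 60*(1/464) = 15/116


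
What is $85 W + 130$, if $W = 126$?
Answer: $10840$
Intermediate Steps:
$85 W + 130 = 85 \cdot 126 + 130 = 10710 + 130 = 10840$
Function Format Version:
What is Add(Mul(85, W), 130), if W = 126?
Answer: 10840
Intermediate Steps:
Add(Mul(85, W), 130) = Add(Mul(85, 126), 130) = Add(10710, 130) = 10840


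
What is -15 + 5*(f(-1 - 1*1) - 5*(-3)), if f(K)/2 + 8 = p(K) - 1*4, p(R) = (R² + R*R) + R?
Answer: 0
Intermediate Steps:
p(R) = R + 2*R² (p(R) = (R² + R²) + R = 2*R² + R = R + 2*R²)
f(K) = -24 + 2*K*(1 + 2*K) (f(K) = -16 + 2*(K*(1 + 2*K) - 1*4) = -16 + 2*(K*(1 + 2*K) - 4) = -16 + 2*(-4 + K*(1 + 2*K)) = -16 + (-8 + 2*K*(1 + 2*K)) = -24 + 2*K*(1 + 2*K))
-15 + 5*(f(-1 - 1*1) - 5*(-3)) = -15 + 5*((-24 + 2*(-1 - 1*1)*(1 + 2*(-1 - 1*1))) - 5*(-3)) = -15 + 5*((-24 + 2*(-1 - 1)*(1 + 2*(-1 - 1))) - 1*(-15)) = -15 + 5*((-24 + 2*(-2)*(1 + 2*(-2))) + 15) = -15 + 5*((-24 + 2*(-2)*(1 - 4)) + 15) = -15 + 5*((-24 + 2*(-2)*(-3)) + 15) = -15 + 5*((-24 + 12) + 15) = -15 + 5*(-12 + 15) = -15 + 5*3 = -15 + 15 = 0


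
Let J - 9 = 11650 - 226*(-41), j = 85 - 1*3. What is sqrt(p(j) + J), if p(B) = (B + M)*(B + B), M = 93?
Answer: 5*sqrt(1985) ≈ 222.77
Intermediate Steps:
j = 82 (j = 85 - 3 = 82)
p(B) = 2*B*(93 + B) (p(B) = (B + 93)*(B + B) = (93 + B)*(2*B) = 2*B*(93 + B))
J = 20925 (J = 9 + (11650 - 226*(-41)) = 9 + (11650 + 9266) = 9 + 20916 = 20925)
sqrt(p(j) + J) = sqrt(2*82*(93 + 82) + 20925) = sqrt(2*82*175 + 20925) = sqrt(28700 + 20925) = sqrt(49625) = 5*sqrt(1985)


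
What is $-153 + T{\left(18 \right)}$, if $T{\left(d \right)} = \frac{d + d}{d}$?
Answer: $-151$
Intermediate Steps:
$T{\left(d \right)} = 2$ ($T{\left(d \right)} = \frac{2 d}{d} = 2$)
$-153 + T{\left(18 \right)} = -153 + 2 = -151$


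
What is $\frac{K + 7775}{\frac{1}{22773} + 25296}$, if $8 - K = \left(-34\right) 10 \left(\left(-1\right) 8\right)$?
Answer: $\frac{115299699}{576065809} \approx 0.20015$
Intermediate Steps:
$K = -2712$ ($K = 8 - \left(-34\right) 10 \left(\left(-1\right) 8\right) = 8 - \left(-340\right) \left(-8\right) = 8 - 2720 = -2712$)
$\frac{K + 7775}{\frac{1}{22773} + 25296} = \frac{-2712 + 7775}{\frac{1}{22773} + 25296} = \frac{5063}{\frac{1}{22773} + 25296} = \frac{5063}{\frac{576065809}{22773}} = 5063 \cdot \frac{22773}{576065809} = \frac{115299699}{576065809}$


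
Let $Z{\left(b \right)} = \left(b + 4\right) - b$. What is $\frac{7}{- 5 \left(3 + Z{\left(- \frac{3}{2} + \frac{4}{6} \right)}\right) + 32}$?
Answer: $- \frac{7}{3} \approx -2.3333$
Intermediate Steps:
$Z{\left(b \right)} = 4$ ($Z{\left(b \right)} = \left(4 + b\right) - b = 4$)
$\frac{7}{- 5 \left(3 + Z{\left(- \frac{3}{2} + \frac{4}{6} \right)}\right) + 32} = \frac{7}{- 5 \left(3 + 4\right) + 32} = \frac{7}{\left(-5\right) 7 + 32} = \frac{7}{-35 + 32} = \frac{7}{-3} = 7 \left(- \frac{1}{3}\right) = - \frac{7}{3}$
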